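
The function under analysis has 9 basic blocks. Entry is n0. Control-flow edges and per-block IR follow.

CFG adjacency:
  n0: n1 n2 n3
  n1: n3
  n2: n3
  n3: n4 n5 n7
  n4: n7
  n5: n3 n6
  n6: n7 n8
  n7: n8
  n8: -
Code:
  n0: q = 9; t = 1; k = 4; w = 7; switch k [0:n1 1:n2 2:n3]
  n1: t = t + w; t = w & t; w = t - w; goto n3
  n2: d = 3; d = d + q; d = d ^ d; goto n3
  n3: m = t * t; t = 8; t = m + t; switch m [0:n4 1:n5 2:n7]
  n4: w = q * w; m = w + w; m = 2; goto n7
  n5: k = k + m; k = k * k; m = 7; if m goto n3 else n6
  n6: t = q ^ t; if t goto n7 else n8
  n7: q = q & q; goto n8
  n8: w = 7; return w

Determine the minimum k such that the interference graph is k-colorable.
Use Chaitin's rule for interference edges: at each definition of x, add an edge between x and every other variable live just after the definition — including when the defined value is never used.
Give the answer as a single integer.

Answer: 5

Derivation:
def/use:
  n0: {k,q,t,w} / ∅
  n1: {t,w} / {t,w}
  n2: {d} / {q}
  n3: {m,t} / {t}
  n4: {m,w} / {q,w}
  n5: {k,m} / {k,m}
  n6: {t} / {q,t}
  n7: {q} / {q}
  n8: {w} / ∅

Live sets:
  live n0: ∅→{k,q,t,w}
  live n1: {k,q,t,w}→{k,q,t,w}
  live n2: {k,q,t,w}→{k,q,t,w}
  live n3: {k,q,t,w}→{k,m,q,t,w}
  live n4: {q,w}→{q}
  live n5: {k,m,q,t,w}→{k,q,t,w}
  live n6: {q,t}→{q}
  live n7: {q}→∅
  live n8: ∅→∅

Interfere edges:
  d: {k,q,t,w}
  k: {d,m,q,t,w}
  m: {k,q,t,w}
  q: {d,k,m,t,w}
  t: {d,k,m,q,w}
  w: {d,k,m,q,t}

Colouring:
  {d,k,q,t,w} pairwise interfere (5-clique) ⇒ χ ≥ 5
  assign d→r4 k→r0 m→r4 q→r1 t→r2 w→r3 — no edge inside a register ⇒ χ ≤ 5
  χ = 5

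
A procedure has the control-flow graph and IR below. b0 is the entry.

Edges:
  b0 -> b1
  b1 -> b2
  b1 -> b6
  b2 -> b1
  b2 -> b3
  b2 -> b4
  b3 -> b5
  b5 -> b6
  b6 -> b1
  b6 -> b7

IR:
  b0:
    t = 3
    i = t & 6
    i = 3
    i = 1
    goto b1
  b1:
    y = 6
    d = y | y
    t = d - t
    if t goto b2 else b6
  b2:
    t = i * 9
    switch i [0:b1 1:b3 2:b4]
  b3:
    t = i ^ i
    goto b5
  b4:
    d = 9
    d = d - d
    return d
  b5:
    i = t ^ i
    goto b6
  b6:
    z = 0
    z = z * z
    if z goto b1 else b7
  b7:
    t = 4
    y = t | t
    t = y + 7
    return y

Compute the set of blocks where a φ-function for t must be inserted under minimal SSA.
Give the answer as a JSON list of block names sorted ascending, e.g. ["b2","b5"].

Answer: ["b1", "b6"]

Derivation:
idom tree: b1←b0 b2←b1 b3←b2 b4←b2 b5←b3 b6←b1 b7←b6
Dom at joins:
  b1: preds {b0,b2,b6}: {b0} ∩ {b0,b1,b2} ∩ {b0,b1,b6} = {b0}; idom=b0
  b6: preds {b1,b5}: {b0,b1} ∩ {b0,b1,b2,b3,b5} = {b0,b1}; idom=b1

DF derivation:
  join b1 pred b0: · stop@b0
  join b1 pred b2: b2→b1 stop@b0
  join b1 pred b6: b6→b1 stop@b0
  join b6 pred b1: · stop@b1
  join b6 pred b5: b5→b3→b2 stop@b1
  b0: DF=∅
  b1: DF={b1}
  b2: DF={b1,b6}
  b3: DF={b6}
  b4: DF=∅
  b5: DF={b6}
  b6: DF={b1}
  b7: DF=∅

φ for t: defs {b0,b1,b2,b3,b7}
  DF⁺ = {b1,b6}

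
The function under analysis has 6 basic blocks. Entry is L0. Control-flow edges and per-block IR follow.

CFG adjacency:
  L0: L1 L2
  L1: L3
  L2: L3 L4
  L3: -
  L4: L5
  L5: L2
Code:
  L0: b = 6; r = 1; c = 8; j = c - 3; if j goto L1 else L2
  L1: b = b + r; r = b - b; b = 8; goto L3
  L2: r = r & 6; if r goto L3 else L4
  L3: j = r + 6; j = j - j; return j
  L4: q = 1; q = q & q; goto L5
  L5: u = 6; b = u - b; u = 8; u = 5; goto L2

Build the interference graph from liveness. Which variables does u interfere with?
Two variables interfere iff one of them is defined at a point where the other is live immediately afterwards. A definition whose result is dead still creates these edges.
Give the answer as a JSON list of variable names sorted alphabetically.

def/use:
  L0: {b,c,j,r} / ∅
  L1: {b,r} / {b,r}
  L2: {r} / {r}
  L3: {j} / {r}
  L4: {q} / ∅
  L5: {b,u} / {b}

Liveness:
  live L0: ∅→{b,r}
  live L1: {b,r}→{r}
  live L2: {b,r}→{b,r}
  live L3: {r}→∅
  live L4: {b,r}→{b,r}
  live L5: {b,r}→{b,r}

Conflict graph:
  b↔{c,j,q,r,u}
  c↔{b,r}
  j↔{b,r}
  q↔{b,r}
  r↔{b,c,j,q,u}
  u↔{b,r}

N(u) = ["b", "r"]

Answer: ["b", "r"]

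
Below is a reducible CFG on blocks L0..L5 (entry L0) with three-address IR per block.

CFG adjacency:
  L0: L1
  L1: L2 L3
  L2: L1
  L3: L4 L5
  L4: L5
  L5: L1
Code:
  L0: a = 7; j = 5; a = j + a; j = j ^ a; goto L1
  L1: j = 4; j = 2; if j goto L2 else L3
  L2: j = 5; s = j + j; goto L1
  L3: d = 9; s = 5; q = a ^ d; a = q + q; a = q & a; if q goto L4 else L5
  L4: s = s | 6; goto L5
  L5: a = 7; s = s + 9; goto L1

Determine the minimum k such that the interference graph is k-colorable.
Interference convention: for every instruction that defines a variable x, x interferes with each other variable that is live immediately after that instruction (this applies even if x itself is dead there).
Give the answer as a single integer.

Block summaries:
  L0: {a,j} / ∅
  L1: {j} / ∅
  L2: {j,s} / ∅
  L3: {a,d,q,s} / {a}
  L4: {s} / {s}
  L5: {a,s} / {s}

Live sets:
  L0: in=∅ out={a}
  L1: in={a} out={a}
  L2: in={a} out={a}
  L3: in={a} out={s}
  L4: in={s} out={s}
  L5: in={s} out={a}

Interference:
  a: {d,j,q,s}
  d: {a,s}
  j: {a}
  q: {a,s}
  s: {a,d,q}

Registers:
  clique {a,d,s} ⇒ need ≥ 3
  assign a→c0 d→c2 j→c1 q→c2 s→c1 — no edge inside a register ⇒ χ ≤ 3
  χ = 3

Answer: 3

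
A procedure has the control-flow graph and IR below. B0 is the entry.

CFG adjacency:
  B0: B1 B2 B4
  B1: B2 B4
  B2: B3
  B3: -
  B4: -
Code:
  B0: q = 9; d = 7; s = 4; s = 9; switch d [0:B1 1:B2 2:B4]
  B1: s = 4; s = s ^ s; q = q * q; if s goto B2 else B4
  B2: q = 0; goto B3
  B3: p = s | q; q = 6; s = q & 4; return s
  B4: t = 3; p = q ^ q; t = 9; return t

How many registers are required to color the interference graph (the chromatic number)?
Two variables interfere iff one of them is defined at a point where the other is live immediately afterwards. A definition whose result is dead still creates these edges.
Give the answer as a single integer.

Answer: 3

Derivation:
Per-block:
  B0: def={d,q,s} ue=∅
  B1: def={q,s} ue={q}
  B2: def={q} ue=∅
  B3: def={p,q,s} ue={q,s}
  B4: def={p,t} ue={q}

Liveness:
  live B0: ∅→{q,s}
  live B1: {q}→{q,s}
  live B2: {s}→{q,s}
  live B3: {q,s}→∅
  live B4: {q}→∅

Conflict graph:
  d — {q,s}
  p — ∅
  q — {d,s,t}
  s — {d,q}
  t — {q}

Chromatic number:
  lower bound: {d,q,s} mutually conflict ⇒ χ ≥ 3
  assign d→r1 p→r0 q→r0 s→r2 t→r1 — no edge inside a register ⇒ χ ≤ 3
  χ = 3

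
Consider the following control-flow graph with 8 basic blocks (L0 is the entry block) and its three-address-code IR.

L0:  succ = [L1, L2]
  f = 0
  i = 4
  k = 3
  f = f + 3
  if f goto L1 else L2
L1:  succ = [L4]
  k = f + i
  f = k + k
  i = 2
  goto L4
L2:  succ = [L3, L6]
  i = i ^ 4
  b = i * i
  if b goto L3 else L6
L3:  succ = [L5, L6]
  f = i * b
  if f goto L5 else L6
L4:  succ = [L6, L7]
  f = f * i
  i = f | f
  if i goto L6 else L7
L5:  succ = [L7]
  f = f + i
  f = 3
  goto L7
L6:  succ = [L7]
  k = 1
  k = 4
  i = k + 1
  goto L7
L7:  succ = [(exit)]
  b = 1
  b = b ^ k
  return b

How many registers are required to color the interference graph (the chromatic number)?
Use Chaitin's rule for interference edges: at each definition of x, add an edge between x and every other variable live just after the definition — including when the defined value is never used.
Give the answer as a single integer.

Block summaries:
  L0: {f,i,k} / ∅
  L1: {f,i,k} / {f,i}
  L2: {b,i} / {i}
  L3: {f} / {b,i}
  L4: {f,i} / {f,i}
  L5: {f} / {f,i}
  L6: {i,k} / ∅
  L7: {b} / {k}

Liveness:
  L0 li=∅ lo={f,i,k}
  L1 li={f,i} lo={f,i,k}
  L2 li={i,k} lo={b,i,k}
  L3 li={b,i,k} lo={f,i,k}
  L4 li={f,i,k} lo={k}
  L5 li={f,i,k} lo={k}
  L6 li=∅ lo={k}
  L7 li={k} lo=∅

Interference:
  b — {i,k}
  f — {i,k}
  i — {b,f,k}
  k — {b,f,i}

Registers:
  {b,i,k} pairwise interfere (3-clique) ⇒ χ ≥ 3
  assign b→R2 f→R2 i→R0 k→R1 — no edge inside a register ⇒ χ ≤ 3
  χ = 3

Answer: 3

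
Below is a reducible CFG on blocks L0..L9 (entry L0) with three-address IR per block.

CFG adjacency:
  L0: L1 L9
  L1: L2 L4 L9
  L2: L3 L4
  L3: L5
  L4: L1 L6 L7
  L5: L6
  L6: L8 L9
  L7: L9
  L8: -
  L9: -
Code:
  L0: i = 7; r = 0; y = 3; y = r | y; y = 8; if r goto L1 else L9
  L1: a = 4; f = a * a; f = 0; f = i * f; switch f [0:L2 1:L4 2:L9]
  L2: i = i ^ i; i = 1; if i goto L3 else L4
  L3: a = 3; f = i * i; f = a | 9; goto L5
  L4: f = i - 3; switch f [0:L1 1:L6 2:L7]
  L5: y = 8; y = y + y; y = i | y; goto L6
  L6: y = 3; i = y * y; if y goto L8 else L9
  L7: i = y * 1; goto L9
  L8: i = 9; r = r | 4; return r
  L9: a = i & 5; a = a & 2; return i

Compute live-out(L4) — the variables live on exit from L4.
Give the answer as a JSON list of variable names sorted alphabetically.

Per-block:
  L0: def={i,r,y} ue=∅
  L1: def={a,f} ue={i}
  L2: def={i} ue={i}
  L3: def={a,f} ue={i}
  L4: def={f} ue={i}
  L5: def={y} ue={i}
  L6: def={i,y} ue=∅
  L7: def={i} ue={y}
  L8: def={i,r} ue={r}
  L9: def={a} ue={i}

Liveness:
  L0 li=∅ lo={i,r,y}
  L1 li={i,r,y} lo={i,r,y}
  L2 li={i,r,y} lo={i,r,y}
  L3 li={i,r} lo={i,r}
  L4 li={i,r,y} lo={i,r,y}
  L5 li={i,r} lo={r}
  L6 li={r} lo={i,r}
  L7 li={y} lo={i}
  L8 li={r} lo=∅
  L9 li={i} lo=∅

live-out(L4) = ["i", "r", "y"]

Answer: ["i", "r", "y"]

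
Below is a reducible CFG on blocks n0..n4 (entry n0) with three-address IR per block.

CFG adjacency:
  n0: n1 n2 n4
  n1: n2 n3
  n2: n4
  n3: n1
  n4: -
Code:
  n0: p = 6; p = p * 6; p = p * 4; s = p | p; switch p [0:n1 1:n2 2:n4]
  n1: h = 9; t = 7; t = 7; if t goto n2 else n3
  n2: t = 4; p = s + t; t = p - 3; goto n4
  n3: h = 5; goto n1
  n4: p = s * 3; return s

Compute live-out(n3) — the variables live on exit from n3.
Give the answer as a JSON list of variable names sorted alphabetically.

Answer: ["s"]

Working:
def/use:
  n0: {p,s} / ∅
  n1: {h,t} / ∅
  n2: {p,t} / {s}
  n3: {h} / ∅
  n4: {p} / {s}

Liveness:
  n0: in=∅ out={s}
  n1: in={s} out={s}
  n2: in={s} out={s}
  n3: in={s} out={s}
  n4: in={s} out=∅

live-out(n3) = ["s"]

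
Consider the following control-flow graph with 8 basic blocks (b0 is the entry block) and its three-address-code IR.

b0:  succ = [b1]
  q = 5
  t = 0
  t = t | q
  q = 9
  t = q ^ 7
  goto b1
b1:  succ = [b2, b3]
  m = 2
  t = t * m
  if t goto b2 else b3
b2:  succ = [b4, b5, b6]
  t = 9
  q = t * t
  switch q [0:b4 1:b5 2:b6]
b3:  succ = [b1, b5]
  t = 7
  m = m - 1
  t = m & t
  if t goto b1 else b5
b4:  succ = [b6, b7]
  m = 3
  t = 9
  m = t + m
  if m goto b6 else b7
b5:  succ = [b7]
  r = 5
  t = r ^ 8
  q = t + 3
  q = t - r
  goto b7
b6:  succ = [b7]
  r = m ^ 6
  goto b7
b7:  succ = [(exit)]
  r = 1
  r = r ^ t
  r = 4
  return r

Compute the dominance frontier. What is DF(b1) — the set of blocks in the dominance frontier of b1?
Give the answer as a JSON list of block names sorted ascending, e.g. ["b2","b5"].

idom tree: b1←b0 b2←b1 b3←b1 b4←b2 b5←b1 b6←b2 b7←b1
Join-block Dom:
  b1: preds {b0,b3}: {b0} ∩ {b0,b1,b3} = {b0}; idom=b0
  b5: preds {b2,b3}: {b0,b1,b2} ∩ {b0,b1,b3} = {b0,b1}; idom=b1
  b6: preds {b2,b4}: {b0,b1,b2} ∩ {b0,b1,b2,b4} = {b0,b1,b2}; idom=b2
  b7: preds {b4,b5,b6}: {b0,b1,b2,b4} ∩ {b0,b1,b5} ∩ {b0,b1,b2,b6} = {b0,b1}; idom=b1

DF walk-up:
  join b1 pred b0: · stop@b0
  join b1 pred b3: b3→b1 stop@b0
  join b5 pred b2: b2 stop@b1
  join b5 pred b3: b3 stop@b1
  join b6 pred b2: · stop@b2
  join b6 pred b4: b4 stop@b2
  join b7 pred b4: b4→b2 stop@b1
  join b7 pred b5: b5 stop@b1
  join b7 pred b6: b6→b2 stop@b1
  b0: DF=∅
  b1: DF={b1}
  b2: DF={b5,b7}
  b3: DF={b1,b5}
  b4: DF={b6,b7}
  b5: DF={b7}
  b6: DF={b7}
  b7: DF=∅

DF(b1) = ["b1"]

Answer: ["b1"]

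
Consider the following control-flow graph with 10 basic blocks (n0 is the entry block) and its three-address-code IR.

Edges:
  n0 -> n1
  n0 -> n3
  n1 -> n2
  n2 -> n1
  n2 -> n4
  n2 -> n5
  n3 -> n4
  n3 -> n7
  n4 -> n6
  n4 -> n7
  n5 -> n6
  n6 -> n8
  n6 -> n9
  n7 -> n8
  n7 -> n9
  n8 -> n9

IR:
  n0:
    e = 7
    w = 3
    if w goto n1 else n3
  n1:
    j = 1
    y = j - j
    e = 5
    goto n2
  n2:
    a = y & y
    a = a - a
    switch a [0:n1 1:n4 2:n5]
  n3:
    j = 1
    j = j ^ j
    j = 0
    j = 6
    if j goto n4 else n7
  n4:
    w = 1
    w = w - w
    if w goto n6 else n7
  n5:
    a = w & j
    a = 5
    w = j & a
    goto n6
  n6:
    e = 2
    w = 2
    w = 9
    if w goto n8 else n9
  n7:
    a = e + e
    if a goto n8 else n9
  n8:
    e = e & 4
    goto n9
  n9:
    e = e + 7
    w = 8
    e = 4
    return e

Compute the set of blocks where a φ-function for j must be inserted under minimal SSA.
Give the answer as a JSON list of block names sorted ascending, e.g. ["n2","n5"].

idom tree: n1←n0 n2←n1 n3←n0 n4←n0 n5←n2 n6←n0 n7←n0 n8←n0 n9←n0
Dom at joins:
  n1: preds {n0,n2}: {n0} ∩ {n0,n1,n2} = {n0}; idom=n0
  n4: preds {n2,n3}: {n0,n1,n2} ∩ {n0,n3} = {n0}; idom=n0
  n6: preds {n4,n5}: {n0,n4} ∩ {n0,n1,n2,n5} = {n0}; idom=n0
  n7: preds {n3,n4}: {n0,n3} ∩ {n0,n4} = {n0}; idom=n0
  n8: preds {n6,n7}: {n0,n6} ∩ {n0,n7} = {n0}; idom=n0
  n9: preds {n6,n7,n8}: {n0,n6} ∩ {n0,n7} ∩ {n0,n8} = {n0}; idom=n0

DF walk-up:
  n1←n0: walk · to n0
  n1←n2: walk n2→n1 to n0
  n4←n2: walk n2→n1 to n0
  n4←n3: walk n3 to n0
  n6←n4: walk n4 to n0
  n6←n5: walk n5→n2→n1 to n0
  n7←n3: walk n3 to n0
  n7←n4: walk n4 to n0
  n8←n6: walk n6 to n0
  n8←n7: walk n7 to n0
  n9←n6: walk n6 to n0
  n9←n7: walk n7 to n0
  n9←n8: walk n8 to n0
  n0: DF=∅
  n1: DF={n1,n4,n6}
  n2: DF={n1,n4,n6}
  n3: DF={n4,n7}
  n4: DF={n6,n7}
  n5: DF={n6}
  n6: DF={n8,n9}
  n7: DF={n8,n9}
  n8: DF={n9}
  n9: DF=∅

φ for j: defs {n1,n3}
  DF⁺ = {n1,n4,n6,n7,n8,n9}

Answer: ["n1", "n4", "n6", "n7", "n8", "n9"]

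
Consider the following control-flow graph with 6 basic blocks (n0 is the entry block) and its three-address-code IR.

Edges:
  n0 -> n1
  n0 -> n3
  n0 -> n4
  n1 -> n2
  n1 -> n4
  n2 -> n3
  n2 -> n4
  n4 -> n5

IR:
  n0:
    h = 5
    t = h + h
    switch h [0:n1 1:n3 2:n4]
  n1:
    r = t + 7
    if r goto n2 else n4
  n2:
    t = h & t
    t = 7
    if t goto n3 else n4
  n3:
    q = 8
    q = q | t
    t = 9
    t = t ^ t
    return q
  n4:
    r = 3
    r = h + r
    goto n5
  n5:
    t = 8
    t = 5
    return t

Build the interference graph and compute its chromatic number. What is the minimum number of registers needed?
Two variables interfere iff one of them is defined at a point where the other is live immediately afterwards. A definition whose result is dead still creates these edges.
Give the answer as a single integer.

Per-block:
  n0: {h,t} / ∅
  n1: {r} / {t}
  n2: {t} / {h,t}
  n3: {q,t} / {t}
  n4: {r} / {h}
  n5: {t} / ∅

Liveness:
  n0 li=∅ lo={h,t}
  n1 li={h,t} lo={h,t}
  n2 li={h,t} lo={h,t}
  n3 li={t} lo=∅
  n4 li={h} lo=∅
  n5 li=∅ lo=∅

Interfere edges:
  h — {r,t}
  q — {t}
  r — {h,t}
  t — {h,q,r}

Chromatic number:
  lower bound: {h,r,t} mutually conflict ⇒ χ ≥ 3
  assign h→R1 q→R1 r→R2 t→R0 — no edge inside a register ⇒ χ ≤ 3
  χ = 3

Answer: 3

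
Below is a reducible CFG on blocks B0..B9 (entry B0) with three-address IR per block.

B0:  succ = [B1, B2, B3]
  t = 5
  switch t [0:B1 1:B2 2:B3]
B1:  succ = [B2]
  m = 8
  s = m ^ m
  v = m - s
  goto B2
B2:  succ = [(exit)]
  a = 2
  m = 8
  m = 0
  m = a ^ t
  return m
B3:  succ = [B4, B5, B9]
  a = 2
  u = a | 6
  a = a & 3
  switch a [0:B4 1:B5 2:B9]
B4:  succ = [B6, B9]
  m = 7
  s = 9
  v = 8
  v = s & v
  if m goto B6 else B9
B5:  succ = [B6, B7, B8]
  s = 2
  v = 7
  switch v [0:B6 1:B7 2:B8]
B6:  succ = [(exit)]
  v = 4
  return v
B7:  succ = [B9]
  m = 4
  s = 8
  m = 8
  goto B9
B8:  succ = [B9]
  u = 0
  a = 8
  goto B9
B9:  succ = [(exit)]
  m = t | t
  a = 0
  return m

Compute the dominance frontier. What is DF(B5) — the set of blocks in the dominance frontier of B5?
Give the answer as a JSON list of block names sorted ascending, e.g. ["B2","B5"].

Answer: ["B6", "B9"]

Working:
idom tree: B1←B0 B2←B0 B3←B0 B4←B3 B5←B3 B6←B3 B7←B5 B8←B5 B9←B3
Dom at joins:
  B2: preds {B0,B1}: {B0} ∩ {B0,B1} = {B0}; idom=B0
  B6: preds {B4,B5}: {B0,B3,B4} ∩ {B0,B3,B5} = {B0,B3}; idom=B3
  B9: preds {B3,B4,B7,B8}: {B0,B3} ∩ {B0,B3,B4} ∩ {B0,B3,B5,B7} ∩ {B0,B3,B5,B8} = {B0,B3}; idom=B3

DF walk-up:
  join B2 pred B0: · stop@B0
  join B2 pred B1: B1 stop@B0
  join B6 pred B4: B4 stop@B3
  join B6 pred B5: B5 stop@B3
  join B9 pred B3: · stop@B3
  join B9 pred B4: B4 stop@B3
  join B9 pred B7: B7→B5 stop@B3
  join B9 pred B8: B8→B5 stop@B3
  B0: DF=∅
  B1: DF={B2}
  B2: DF=∅
  B3: DF=∅
  B4: DF={B6,B9}
  B5: DF={B6,B9}
  B6: DF=∅
  B7: DF={B9}
  B8: DF={B9}
  B9: DF=∅

DF(B5) = ["B6", "B9"]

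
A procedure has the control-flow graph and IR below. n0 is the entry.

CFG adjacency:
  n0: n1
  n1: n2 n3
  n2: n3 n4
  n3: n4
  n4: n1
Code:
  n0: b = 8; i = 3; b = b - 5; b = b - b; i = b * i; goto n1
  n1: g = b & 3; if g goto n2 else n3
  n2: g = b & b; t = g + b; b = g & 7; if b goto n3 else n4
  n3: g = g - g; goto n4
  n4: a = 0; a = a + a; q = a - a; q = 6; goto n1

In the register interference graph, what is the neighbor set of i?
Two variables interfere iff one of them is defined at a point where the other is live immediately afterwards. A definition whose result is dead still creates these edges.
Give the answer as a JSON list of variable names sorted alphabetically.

Block summaries:
  n0: def={b,i} ue=∅
  n1: def={g} ue={b}
  n2: def={b,g,t} ue={b}
  n3: def={g} ue={g}
  n4: def={a,q} ue=∅

Liveness:
  n0 li=∅ lo={b}
  n1 li={b} lo={b,g}
  n2 li={b} lo={b,g}
  n3 li={b,g} lo={b}
  n4 li={b} lo={b}

Interference:
  a↔{b}
  b↔{a,g,i,q}
  g↔{b,t}
  i↔{b}
  q↔{b}
  t↔{g}

N(i) = ["b"]

Answer: ["b"]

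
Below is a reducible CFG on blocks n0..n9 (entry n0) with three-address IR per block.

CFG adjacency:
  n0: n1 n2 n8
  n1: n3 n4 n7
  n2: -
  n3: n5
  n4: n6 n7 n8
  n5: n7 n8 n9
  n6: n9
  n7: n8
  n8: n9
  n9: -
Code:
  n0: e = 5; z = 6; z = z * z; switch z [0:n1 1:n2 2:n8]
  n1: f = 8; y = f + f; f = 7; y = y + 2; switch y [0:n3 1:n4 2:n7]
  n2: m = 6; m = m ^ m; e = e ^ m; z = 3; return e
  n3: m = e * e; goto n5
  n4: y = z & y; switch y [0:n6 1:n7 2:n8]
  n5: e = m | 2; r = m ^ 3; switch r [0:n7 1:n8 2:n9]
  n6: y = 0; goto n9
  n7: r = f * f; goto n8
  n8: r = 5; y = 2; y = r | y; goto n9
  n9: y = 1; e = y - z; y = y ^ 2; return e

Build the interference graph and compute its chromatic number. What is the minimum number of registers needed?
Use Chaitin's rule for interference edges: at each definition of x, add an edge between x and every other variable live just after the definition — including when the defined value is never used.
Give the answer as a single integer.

def/use:
  n0 def {e,z} use ∅
  n1 def {f,y} use ∅
  n2 def {e,m,z} use {e}
  n3 def {m} use {e}
  n4 def {y} use {y,z}
  n5 def {e,r} use {m}
  n6 def {y} use ∅
  n7 def {r} use {f}
  n8 def {r,y} use ∅
  n9 def {e,y} use {z}

Liveness:
  n0: in=∅ out={e,z}
  n1: in={e,z} out={e,f,y,z}
  n2: in={e} out=∅
  n3: in={e,f,z} out={f,m,z}
  n4: in={f,y,z} out={f,z}
  n5: in={f,m,z} out={f,z}
  n6: in={z} out={z}
  n7: in={f,z} out={z}
  n8: in={z} out={z}
  n9: in={z} out=∅

Interfere edges:
  e↔{f,m,y,z}
  f↔{e,m,r,y,z}
  m↔{e,f,z}
  r↔{f,y,z}
  y↔{e,f,r,z}
  z↔{e,f,m,r,y}

Colouring:
  lower bound: {e,f,m,z} mutually conflict ⇒ χ ≥ 4
  4-colouring: R0={f}  R1={z}  R2={e,r}  R3={m,y}
  χ = 4

Answer: 4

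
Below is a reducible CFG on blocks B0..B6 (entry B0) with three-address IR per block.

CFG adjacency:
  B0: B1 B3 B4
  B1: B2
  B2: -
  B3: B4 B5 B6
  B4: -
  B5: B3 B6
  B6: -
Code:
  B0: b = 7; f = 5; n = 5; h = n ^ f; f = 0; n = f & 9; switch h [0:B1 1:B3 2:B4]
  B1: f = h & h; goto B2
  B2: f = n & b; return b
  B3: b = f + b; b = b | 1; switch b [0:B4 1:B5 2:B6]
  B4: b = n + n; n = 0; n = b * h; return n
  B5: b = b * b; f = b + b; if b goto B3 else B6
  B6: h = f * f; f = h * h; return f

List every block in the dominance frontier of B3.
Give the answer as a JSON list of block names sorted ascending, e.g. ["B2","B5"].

Answer: ["B3", "B4"]

Derivation:
idom tree: B1←B0 B2←B1 B3←B0 B4←B0 B5←B3 B6←B3
Dom at joins:
  B3: preds {B0,B5}: {B0} ∩ {B0,B3,B5} = {B0}; idom=B0
  B4: preds {B0,B3}: {B0} ∩ {B0,B3} = {B0}; idom=B0
  B6: preds {B3,B5}: {B0,B3} ∩ {B0,B3,B5} = {B0,B3}; idom=B3

DF derivation:
  B3←B0: walk · to B0
  B3←B5: walk B5→B3 to B0
  B4←B0: walk · to B0
  B4←B3: walk B3 to B0
  B6←B3: walk · to B3
  B6←B5: walk B5 to B3
  B0 → ∅
  B1 → ∅
  B2 → ∅
  B3 → {B3,B4}
  B4 → ∅
  B5 → {B3,B6}
  B6 → ∅

DF(B3) = ["B3", "B4"]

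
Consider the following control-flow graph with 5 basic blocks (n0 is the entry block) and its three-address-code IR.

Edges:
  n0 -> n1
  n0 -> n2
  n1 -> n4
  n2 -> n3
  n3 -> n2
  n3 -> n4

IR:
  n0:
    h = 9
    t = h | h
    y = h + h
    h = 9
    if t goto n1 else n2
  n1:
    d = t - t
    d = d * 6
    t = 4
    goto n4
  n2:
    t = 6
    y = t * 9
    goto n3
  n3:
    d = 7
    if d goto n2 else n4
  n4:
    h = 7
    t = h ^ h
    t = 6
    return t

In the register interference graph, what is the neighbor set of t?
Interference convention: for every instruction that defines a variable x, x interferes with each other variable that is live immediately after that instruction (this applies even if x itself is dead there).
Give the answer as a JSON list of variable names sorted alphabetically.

Answer: ["h", "y"]

Derivation:
def/use:
  n0: {h,t,y} / ∅
  n1: {d,t} / {t}
  n2: {t,y} / ∅
  n3: {d} / ∅
  n4: {h,t} / ∅

Liveness:
  live n0: ∅→{t}
  live n1: {t}→∅
  live n2: ∅→∅
  live n3: ∅→∅
  live n4: ∅→∅

Interfere edges:
  d — ∅
  h — {t}
  t — {h,y}
  y — {t}

N(t) = ["h", "y"]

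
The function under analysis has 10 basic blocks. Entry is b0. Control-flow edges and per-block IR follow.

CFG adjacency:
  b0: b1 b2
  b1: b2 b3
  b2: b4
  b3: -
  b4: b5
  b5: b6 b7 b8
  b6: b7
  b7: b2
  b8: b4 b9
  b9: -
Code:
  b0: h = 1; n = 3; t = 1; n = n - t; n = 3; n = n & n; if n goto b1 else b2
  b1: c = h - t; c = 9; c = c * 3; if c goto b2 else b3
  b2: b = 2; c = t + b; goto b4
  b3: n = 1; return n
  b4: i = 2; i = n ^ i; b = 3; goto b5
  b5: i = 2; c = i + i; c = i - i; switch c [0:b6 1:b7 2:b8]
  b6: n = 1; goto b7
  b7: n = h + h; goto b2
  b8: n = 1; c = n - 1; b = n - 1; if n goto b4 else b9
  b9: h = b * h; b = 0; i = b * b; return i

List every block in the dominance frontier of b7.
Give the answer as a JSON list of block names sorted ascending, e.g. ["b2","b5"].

Answer: ["b2"]

Analysis:
idom tree: b1←b0 b2←b0 b3←b1 b4←b2 b5←b4 b6←b5 b7←b5 b8←b5 b9←b8
Join-block Dom:
  b2: preds {b0,b1,b7}: {b0} ∩ {b0,b1} ∩ {b0,b2,b4,b5,b7} = {b0}; idom=b0
  b4: preds {b2,b8}: {b0,b2} ∩ {b0,b2,b4,b5,b8} = {b0,b2}; idom=b2
  b7: preds {b5,b6}: {b0,b2,b4,b5} ∩ {b0,b2,b4,b5,b6} = {b0,b2,b4,b5}; idom=b5

Frontier:
  join b2 pred b0: · stop@b0
  join b2 pred b1: b1 stop@b0
  join b2 pred b7: b7→b5→b4→b2 stop@b0
  join b4 pred b2: · stop@b2
  join b4 pred b8: b8→b5→b4 stop@b2
  join b7 pred b5: · stop@b5
  join b7 pred b6: b6 stop@b5
  b0 → ∅
  b1 → {b2}
  b2 → {b2}
  b3 → ∅
  b4 → {b2,b4}
  b5 → {b2,b4}
  b6 → {b7}
  b7 → {b2}
  b8 → {b4}
  b9 → ∅

DF(b7) = ["b2"]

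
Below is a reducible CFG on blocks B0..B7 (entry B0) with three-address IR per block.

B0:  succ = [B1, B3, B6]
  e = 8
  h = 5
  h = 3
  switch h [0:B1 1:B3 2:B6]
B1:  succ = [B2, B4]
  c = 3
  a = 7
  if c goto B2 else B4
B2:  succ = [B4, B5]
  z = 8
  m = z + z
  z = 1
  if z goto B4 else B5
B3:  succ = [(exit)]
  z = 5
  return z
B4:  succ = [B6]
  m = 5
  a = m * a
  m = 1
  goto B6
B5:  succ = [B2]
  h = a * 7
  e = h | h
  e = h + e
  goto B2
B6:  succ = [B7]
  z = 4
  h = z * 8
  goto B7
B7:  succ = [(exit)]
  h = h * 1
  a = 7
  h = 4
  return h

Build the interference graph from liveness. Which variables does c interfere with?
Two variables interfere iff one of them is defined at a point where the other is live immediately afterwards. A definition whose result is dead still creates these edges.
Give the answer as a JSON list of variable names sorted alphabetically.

Answer: ["a"]

Derivation:
Block summaries:
  B0: {e,h} / ∅
  B1: {a,c} / ∅
  B2: {m,z} / ∅
  B3: {z} / ∅
  B4: {a,m} / {a}
  B5: {e,h} / {a}
  B6: {h,z} / ∅
  B7: {a,h} / {h}

Live sets:
  live B0: ∅→∅
  live B1: ∅→{a}
  live B2: {a}→{a}
  live B3: ∅→∅
  live B4: {a}→∅
  live B5: {a}→{a}
  live B6: ∅→{h}
  live B7: {h}→∅

Conflict graph:
  a — {c,e,h,m,z}
  c — {a}
  e — {a,h}
  h — {a,e}
  m — {a}
  z — {a}

N(c) = ["a"]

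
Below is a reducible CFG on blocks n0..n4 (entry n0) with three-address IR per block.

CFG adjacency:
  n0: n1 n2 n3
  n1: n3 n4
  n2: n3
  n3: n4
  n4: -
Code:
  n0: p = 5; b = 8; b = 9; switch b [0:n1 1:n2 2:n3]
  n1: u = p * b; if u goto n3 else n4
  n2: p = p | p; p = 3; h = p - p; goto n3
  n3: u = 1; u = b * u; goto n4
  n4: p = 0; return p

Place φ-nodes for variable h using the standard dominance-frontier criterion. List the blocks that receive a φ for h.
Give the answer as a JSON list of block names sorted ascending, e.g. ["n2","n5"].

idom tree: n1←n0 n2←n0 n3←n0 n4←n0
Dom at joins:
  n3: preds {n0,n1,n2}: {n0} ∩ {n0,n1} ∩ {n0,n2} = {n0}; idom=n0
  n4: preds {n1,n3}: {n0,n1} ∩ {n0,n3} = {n0}; idom=n0

DF walk-up:
  join n3 pred n0: · stop@n0
  join n3 pred n1: n1 stop@n0
  join n3 pred n2: n2 stop@n0
  join n4 pred n1: n1 stop@n0
  join n4 pred n3: n3 stop@n0
  n0: DF=∅
  n1: DF={n3,n4}
  n2: DF={n3}
  n3: DF={n4}
  n4: DF=∅

φ for h: defs {n2}
  DF⁺ = {n3,n4}

Answer: ["n3", "n4"]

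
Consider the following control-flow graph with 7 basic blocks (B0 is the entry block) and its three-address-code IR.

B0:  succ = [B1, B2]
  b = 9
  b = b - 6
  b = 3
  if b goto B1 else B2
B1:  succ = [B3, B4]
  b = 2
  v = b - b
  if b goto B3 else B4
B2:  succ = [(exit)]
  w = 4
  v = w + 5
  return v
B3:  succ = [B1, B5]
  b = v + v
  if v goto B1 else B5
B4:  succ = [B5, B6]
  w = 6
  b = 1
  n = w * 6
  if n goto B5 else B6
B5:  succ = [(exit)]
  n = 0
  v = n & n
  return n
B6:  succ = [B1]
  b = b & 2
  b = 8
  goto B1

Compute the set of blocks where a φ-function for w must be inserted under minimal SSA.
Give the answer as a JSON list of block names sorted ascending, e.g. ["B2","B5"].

idom tree: B1←B0 B2←B0 B3←B1 B4←B1 B5←B1 B6←B4
Dom∩ at merges:
  B1: preds {B0,B3,B6}: {B0} ∩ {B0,B1,B3} ∩ {B0,B1,B4,B6} = {B0}; idom=B0
  B5: preds {B3,B4}: {B0,B1,B3} ∩ {B0,B1,B4} = {B0,B1}; idom=B1

DF walk-up:
  join B1 pred B0: · stop@B0
  join B1 pred B3: B3→B1 stop@B0
  join B1 pred B6: B6→B4→B1 stop@B0
  join B5 pred B3: B3 stop@B1
  join B5 pred B4: B4 stop@B1
  DF(B0)=∅
  DF(B1)={B1}
  DF(B2)=∅
  DF(B3)={B1,B5}
  DF(B4)={B1,B5}
  DF(B5)=∅
  DF(B6)={B1}

φ for w: defs {B2,B4}
  DF⁺ = {B1,B5}

Answer: ["B1", "B5"]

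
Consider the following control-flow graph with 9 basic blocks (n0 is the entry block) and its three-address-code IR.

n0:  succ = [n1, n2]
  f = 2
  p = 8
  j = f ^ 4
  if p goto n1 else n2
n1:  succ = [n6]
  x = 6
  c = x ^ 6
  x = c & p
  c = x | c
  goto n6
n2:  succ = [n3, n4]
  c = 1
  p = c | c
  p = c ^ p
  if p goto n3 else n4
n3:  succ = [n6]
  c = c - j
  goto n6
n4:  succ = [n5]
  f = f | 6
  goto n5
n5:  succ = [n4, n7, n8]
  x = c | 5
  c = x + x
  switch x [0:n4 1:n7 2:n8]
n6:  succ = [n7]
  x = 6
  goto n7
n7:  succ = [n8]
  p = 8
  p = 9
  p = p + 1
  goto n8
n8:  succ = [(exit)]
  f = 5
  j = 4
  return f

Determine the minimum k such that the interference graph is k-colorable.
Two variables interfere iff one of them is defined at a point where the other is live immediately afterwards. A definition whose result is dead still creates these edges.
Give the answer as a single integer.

Per-block:
  n0: {f,j,p} / ∅
  n1: {c,x} / {p}
  n2: {c,p} / ∅
  n3: {c} / {c,j}
  n4: {f} / {f}
  n5: {c,x} / {c}
  n6: {x} / ∅
  n7: {p} / ∅
  n8: {f,j} / ∅

Live sets:
  live n0: ∅→{f,j,p}
  live n1: {p}→∅
  live n2: {f,j}→{c,f,j}
  live n3: {c,j}→∅
  live n4: {c,f}→{c,f}
  live n5: {c,f}→{c,f}
  live n6: ∅→∅
  live n7: ∅→∅
  live n8: ∅→∅

Conflict graph:
  c: {f,j,p,x}
  f: {c,j,p,x}
  j: {c,f,p}
  p: {c,f,j,x}
  x: {c,f,p}

Colouring:
  clique {c,f,j,p} ⇒ need ≥ 4
  4-colouring: R0={c}  R1={f}  R2={p}  R3={j,x}
  χ = 4

Answer: 4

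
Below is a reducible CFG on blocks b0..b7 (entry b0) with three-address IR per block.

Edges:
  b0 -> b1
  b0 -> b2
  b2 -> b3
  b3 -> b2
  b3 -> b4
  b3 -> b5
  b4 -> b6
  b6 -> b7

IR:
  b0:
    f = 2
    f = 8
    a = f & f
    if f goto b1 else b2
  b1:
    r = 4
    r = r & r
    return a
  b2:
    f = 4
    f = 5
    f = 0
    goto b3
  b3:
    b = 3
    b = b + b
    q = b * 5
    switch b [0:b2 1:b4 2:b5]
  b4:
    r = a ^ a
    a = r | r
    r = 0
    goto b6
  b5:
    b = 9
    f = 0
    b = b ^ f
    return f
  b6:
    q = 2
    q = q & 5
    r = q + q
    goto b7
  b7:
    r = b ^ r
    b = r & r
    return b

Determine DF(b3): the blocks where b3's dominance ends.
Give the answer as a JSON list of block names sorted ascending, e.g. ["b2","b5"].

idom tree: b1←b0 b2←b0 b3←b2 b4←b3 b5←b3 b6←b4 b7←b6
Dom at joins:
  b2: preds {b0,b3}: {b0} ∩ {b0,b2,b3} = {b0}; idom=b0

DF derivation:
  join b2 pred b0: · stop@b0
  join b2 pred b3: b3→b2 stop@b0
  b0 → ∅
  b1 → ∅
  b2 → {b2}
  b3 → {b2}
  b4 → ∅
  b5 → ∅
  b6 → ∅
  b7 → ∅

DF(b3) = ["b2"]

Answer: ["b2"]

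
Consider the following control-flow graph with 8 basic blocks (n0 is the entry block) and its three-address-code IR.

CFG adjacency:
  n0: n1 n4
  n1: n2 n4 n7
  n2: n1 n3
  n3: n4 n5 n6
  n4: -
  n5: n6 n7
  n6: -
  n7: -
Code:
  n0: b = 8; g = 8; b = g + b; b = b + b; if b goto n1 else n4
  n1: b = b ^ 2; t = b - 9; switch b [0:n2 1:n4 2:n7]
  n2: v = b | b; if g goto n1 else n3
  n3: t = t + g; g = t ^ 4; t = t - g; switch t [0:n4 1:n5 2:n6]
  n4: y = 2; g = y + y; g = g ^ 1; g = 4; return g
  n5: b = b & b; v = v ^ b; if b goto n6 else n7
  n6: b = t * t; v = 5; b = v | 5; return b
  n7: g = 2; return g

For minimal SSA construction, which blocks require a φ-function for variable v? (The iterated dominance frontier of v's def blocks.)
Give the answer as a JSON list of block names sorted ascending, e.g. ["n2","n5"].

Answer: ["n1", "n4", "n6", "n7"]

Analysis:
idom tree: n1←n0 n2←n1 n3←n2 n4←n0 n5←n3 n6←n3 n7←n1
Dom∩ at merges:
  n1: preds {n0,n2}: {n0} ∩ {n0,n1,n2} = {n0}; idom=n0
  n4: preds {n0,n1,n3}: {n0} ∩ {n0,n1} ∩ {n0,n1,n2,n3} = {n0}; idom=n0
  n6: preds {n3,n5}: {n0,n1,n2,n3} ∩ {n0,n1,n2,n3,n5} = {n0,n1,n2,n3}; idom=n3
  n7: preds {n1,n5}: {n0,n1} ∩ {n0,n1,n2,n3,n5} = {n0,n1}; idom=n1

Frontier:
  join n1 pred n0: · stop@n0
  join n1 pred n2: n2→n1 stop@n0
  join n4 pred n0: · stop@n0
  join n4 pred n1: n1 stop@n0
  join n4 pred n3: n3→n2→n1 stop@n0
  join n6 pred n3: · stop@n3
  join n6 pred n5: n5 stop@n3
  join n7 pred n1: · stop@n1
  join n7 pred n5: n5→n3→n2 stop@n1
  DF(n0)=∅
  DF(n1)={n1,n4}
  DF(n2)={n1,n4,n7}
  DF(n3)={n4,n7}
  DF(n4)=∅
  DF(n5)={n6,n7}
  DF(n6)=∅
  DF(n7)=∅

φ for v: defs {n2,n5,n6}
  DF⁺ = {n1,n4,n6,n7}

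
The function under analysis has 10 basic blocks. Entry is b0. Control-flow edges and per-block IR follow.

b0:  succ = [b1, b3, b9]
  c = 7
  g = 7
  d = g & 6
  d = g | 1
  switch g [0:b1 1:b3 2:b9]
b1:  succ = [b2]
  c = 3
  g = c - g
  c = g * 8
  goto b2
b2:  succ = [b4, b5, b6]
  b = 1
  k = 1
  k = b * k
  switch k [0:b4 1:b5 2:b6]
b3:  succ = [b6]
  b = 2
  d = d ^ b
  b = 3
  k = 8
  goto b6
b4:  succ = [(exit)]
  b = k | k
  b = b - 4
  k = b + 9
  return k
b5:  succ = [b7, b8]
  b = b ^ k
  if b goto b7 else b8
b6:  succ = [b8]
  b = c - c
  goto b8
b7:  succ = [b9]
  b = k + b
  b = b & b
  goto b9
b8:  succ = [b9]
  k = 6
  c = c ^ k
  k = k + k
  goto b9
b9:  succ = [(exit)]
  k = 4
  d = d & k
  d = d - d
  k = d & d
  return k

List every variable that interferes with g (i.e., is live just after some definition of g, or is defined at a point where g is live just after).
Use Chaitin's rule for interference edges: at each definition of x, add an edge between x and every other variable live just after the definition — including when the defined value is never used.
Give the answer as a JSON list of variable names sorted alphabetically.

def/use:
  b0 def {c,d,g} use ∅
  b1 def {c,g} use {g}
  b2 def {b,k} use ∅
  b3 def {b,d,k} use {d}
  b4 def {b,k} use {k}
  b5 def {b} use {b,k}
  b6 def {b} use {c}
  b7 def {b} use {b,k}
  b8 def {c,k} use {c}
  b9 def {d,k} use {d}

Live sets:
  b0: in=∅ out={c,d,g}
  b1: in={d,g} out={c,d}
  b2: in={c,d} out={b,c,d,k}
  b3: in={c,d} out={c,d}
  b4: in={k} out=∅
  b5: in={b,c,d,k} out={b,c,d,k}
  b6: in={c,d} out={c,d}
  b7: in={b,d,k} out={d}
  b8: in={c,d} out={d}
  b9: in={d} out=∅

Conflict graph:
  b↔{c,d,k}
  c↔{b,d,g,k}
  d↔{b,c,g,k}
  g↔{c,d}
  k↔{b,c,d}

N(g) = ["c", "d"]

Answer: ["c", "d"]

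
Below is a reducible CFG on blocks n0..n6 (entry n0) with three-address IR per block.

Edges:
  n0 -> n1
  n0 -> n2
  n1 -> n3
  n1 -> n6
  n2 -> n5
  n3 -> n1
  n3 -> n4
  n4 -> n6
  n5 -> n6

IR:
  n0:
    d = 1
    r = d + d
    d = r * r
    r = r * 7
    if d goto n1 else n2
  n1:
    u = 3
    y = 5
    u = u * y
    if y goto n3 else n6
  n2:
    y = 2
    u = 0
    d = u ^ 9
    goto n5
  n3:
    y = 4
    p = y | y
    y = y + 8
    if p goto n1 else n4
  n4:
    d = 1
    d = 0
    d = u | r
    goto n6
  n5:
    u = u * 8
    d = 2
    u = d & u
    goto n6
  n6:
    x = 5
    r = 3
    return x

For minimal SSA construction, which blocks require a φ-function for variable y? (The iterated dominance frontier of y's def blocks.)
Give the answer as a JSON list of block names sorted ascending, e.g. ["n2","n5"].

Answer: ["n1", "n6"]

Working:
idom tree: n1←n0 n2←n0 n3←n1 n4←n3 n5←n2 n6←n0
Dom∩ at merges:
  n1: preds {n0,n3}: {n0} ∩ {n0,n1,n3} = {n0}; idom=n0
  n6: preds {n1,n4,n5}: {n0,n1} ∩ {n0,n1,n3,n4} ∩ {n0,n2,n5} = {n0}; idom=n0

DF walk-up:
  join n1 pred n0: · stop@n0
  join n1 pred n3: n3→n1 stop@n0
  join n6 pred n1: n1 stop@n0
  join n6 pred n4: n4→n3→n1 stop@n0
  join n6 pred n5: n5→n2 stop@n0
  DF(n0)=∅
  DF(n1)={n1,n6}
  DF(n2)={n6}
  DF(n3)={n1,n6}
  DF(n4)={n6}
  DF(n5)={n6}
  DF(n6)=∅

φ for y: defs {n1,n2,n3}
  DF⁺ = {n1,n6}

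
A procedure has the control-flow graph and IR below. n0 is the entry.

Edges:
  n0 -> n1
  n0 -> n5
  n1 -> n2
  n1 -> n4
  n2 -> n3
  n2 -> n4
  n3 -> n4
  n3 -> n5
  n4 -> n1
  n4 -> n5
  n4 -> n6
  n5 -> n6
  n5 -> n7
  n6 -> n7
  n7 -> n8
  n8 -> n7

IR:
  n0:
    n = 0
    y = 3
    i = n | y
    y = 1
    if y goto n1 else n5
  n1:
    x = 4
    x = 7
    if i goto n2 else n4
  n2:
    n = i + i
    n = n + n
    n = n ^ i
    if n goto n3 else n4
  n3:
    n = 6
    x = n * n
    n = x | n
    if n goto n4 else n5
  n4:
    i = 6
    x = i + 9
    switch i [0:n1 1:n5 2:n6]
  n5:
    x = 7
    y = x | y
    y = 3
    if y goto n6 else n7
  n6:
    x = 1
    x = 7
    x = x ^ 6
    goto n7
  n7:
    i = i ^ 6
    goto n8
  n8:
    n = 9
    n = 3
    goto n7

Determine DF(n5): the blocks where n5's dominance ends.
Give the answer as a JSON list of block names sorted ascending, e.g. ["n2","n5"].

Answer: ["n6", "n7"]

Derivation:
idom tree: n1←n0 n2←n1 n3←n2 n4←n1 n5←n0 n6←n0 n7←n0 n8←n7
Dom∩ at merges:
  n1: preds {n0,n4}: {n0} ∩ {n0,n1,n4} = {n0}; idom=n0
  n4: preds {n1,n2,n3}: {n0,n1} ∩ {n0,n1,n2} ∩ {n0,n1,n2,n3} = {n0,n1}; idom=n1
  n5: preds {n0,n3,n4}: {n0} ∩ {n0,n1,n2,n3} ∩ {n0,n1,n4} = {n0}; idom=n0
  n6: preds {n4,n5}: {n0,n1,n4} ∩ {n0,n5} = {n0}; idom=n0
  n7: preds {n5,n6,n8}: {n0,n5} ∩ {n0,n6} ∩ {n0,n7,n8} = {n0}; idom=n0

DF walk-up:
  join n1 pred n0: · stop@n0
  join n1 pred n4: n4→n1 stop@n0
  join n4 pred n1: · stop@n1
  join n4 pred n2: n2 stop@n1
  join n4 pred n3: n3→n2 stop@n1
  join n5 pred n0: · stop@n0
  join n5 pred n3: n3→n2→n1 stop@n0
  join n5 pred n4: n4→n1 stop@n0
  join n6 pred n4: n4→n1 stop@n0
  join n6 pred n5: n5 stop@n0
  join n7 pred n5: n5 stop@n0
  join n7 pred n6: n6 stop@n0
  join n7 pred n8: n8→n7 stop@n0
  n0: DF=∅
  n1: DF={n1,n5,n6}
  n2: DF={n4,n5}
  n3: DF={n4,n5}
  n4: DF={n1,n5,n6}
  n5: DF={n6,n7}
  n6: DF={n7}
  n7: DF={n7}
  n8: DF={n7}

DF(n5) = ["n6", "n7"]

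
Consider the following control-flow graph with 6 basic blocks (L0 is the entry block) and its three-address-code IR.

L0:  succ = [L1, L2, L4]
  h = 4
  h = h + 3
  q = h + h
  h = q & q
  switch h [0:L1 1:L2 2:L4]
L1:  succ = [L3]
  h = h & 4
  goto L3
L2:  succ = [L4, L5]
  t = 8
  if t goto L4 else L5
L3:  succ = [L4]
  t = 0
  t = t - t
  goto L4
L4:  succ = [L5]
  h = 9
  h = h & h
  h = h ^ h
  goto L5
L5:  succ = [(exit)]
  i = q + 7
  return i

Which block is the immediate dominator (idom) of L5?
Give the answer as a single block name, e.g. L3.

Answer: L0

Working:
idom tree: L1←L0 L2←L0 L3←L1 L4←L0 L5←L0
Join-block Dom:
  L4: preds {L0,L2,L3}: {L0} ∩ {L0,L2} ∩ {L0,L1,L3} = {L0}; idom=L0
  L5: preds {L2,L4}: {L0,L2} ∩ {L0,L4} = {L0}; idom=L0

idom(L5) = L0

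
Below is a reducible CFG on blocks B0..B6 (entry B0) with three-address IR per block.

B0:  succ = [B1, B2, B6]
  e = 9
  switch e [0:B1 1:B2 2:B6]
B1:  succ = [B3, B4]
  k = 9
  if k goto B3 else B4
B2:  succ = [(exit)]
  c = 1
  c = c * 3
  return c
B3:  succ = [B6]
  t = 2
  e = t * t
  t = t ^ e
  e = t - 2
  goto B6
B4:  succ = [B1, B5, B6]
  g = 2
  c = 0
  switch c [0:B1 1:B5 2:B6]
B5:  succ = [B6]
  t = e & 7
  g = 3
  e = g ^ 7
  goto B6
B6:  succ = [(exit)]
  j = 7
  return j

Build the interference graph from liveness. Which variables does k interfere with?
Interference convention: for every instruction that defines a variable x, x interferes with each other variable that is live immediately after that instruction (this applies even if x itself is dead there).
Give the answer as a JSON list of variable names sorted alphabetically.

def/use:
  B0: def={e} ue=∅
  B1: def={k} ue=∅
  B2: def={c} ue=∅
  B3: def={e,t} ue=∅
  B4: def={c,g} ue=∅
  B5: def={e,g,t} ue={e}
  B6: def={j} ue=∅

Backward fixpoint:
  B0 li=∅ lo={e}
  B1 li={e} lo={e}
  B2 li=∅ lo=∅
  B3 li=∅ lo=∅
  B4 li={e} lo={e}
  B5 li={e} lo=∅
  B6 li=∅ lo=∅

Interfere edges:
  c — {e}
  e — {c,g,k,t}
  g — {e}
  j — ∅
  k — {e}
  t — {e}

N(k) = ["e"]

Answer: ["e"]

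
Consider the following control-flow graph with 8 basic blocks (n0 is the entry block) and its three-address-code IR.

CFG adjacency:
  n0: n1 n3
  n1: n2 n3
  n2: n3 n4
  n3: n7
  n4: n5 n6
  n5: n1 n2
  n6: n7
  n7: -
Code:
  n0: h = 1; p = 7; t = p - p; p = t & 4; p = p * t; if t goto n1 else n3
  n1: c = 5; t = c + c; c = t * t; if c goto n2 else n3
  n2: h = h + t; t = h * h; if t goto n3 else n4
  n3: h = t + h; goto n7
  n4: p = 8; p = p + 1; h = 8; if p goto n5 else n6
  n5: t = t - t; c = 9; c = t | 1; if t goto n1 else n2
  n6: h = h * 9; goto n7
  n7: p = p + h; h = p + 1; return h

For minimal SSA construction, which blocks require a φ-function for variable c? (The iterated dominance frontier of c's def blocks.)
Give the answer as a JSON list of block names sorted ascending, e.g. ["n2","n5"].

idom tree: n1←n0 n2←n1 n3←n0 n4←n2 n5←n4 n6←n4 n7←n0
Dom∩ at merges:
  n1: preds {n0,n5}: {n0} ∩ {n0,n1,n2,n4,n5} = {n0}; idom=n0
  n2: preds {n1,n5}: {n0,n1} ∩ {n0,n1,n2,n4,n5} = {n0,n1}; idom=n1
  n3: preds {n0,n1,n2}: {n0} ∩ {n0,n1} ∩ {n0,n1,n2} = {n0}; idom=n0
  n7: preds {n3,n6}: {n0,n3} ∩ {n0,n1,n2,n4,n6} = {n0}; idom=n0

DF walk-up:
  n1←n0: walk · to n0
  n1←n5: walk n5→n4→n2→n1 to n0
  n2←n1: walk · to n1
  n2←n5: walk n5→n4→n2 to n1
  n3←n0: walk · to n0
  n3←n1: walk n1 to n0
  n3←n2: walk n2→n1 to n0
  n7←n3: walk n3 to n0
  n7←n6: walk n6→n4→n2→n1 to n0
  DF(n0)=∅
  DF(n1)={n1,n3,n7}
  DF(n2)={n1,n2,n3,n7}
  DF(n3)={n7}
  DF(n4)={n1,n2,n7}
  DF(n5)={n1,n2}
  DF(n6)={n7}
  DF(n7)=∅

φ for c: defs {n1,n5}
  DF⁺ = {n1,n2,n3,n7}

Answer: ["n1", "n2", "n3", "n7"]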